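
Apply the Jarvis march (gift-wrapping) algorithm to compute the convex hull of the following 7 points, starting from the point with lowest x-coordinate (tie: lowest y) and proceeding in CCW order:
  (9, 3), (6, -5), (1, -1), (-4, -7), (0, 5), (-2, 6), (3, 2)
Hull (CCW) = [(-4, -7), (6, -5), (9, 3), (-2, 6)]

Jarvis march: at each step, from the current hull vertex p, select the next vertex q as the point such that every other point lies strictly to the left of (or on) the directed line p → q. (Equivalently: for every other point r, the cross product (q − p) × (r − p) ≥ 0.)
Starting point (lowest x, tie lowest y): (-4, -7). Wrap until returning to start. Resulting hull: (-4, -7), (6, -5), (9, 3), (-2, 6).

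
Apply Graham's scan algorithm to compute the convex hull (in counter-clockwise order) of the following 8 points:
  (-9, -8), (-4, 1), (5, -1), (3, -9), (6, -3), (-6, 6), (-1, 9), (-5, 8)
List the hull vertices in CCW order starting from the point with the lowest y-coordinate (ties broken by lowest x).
Hull (CCW) = [(3, -9), (6, -3), (5, -1), (-1, 9), (-5, 8), (-6, 6), (-9, -8)]

Graham scan procedure:
  1. Find the pivot p₀ = point with lowest y (tie → lowest x): (3, -9).
  2. Sort the remaining points by polar angle around p₀.
  3. Walk through sorted points, maintaining a stack; pop the top while the last three entries make a non-left turn (cross product ≤ 0).
  4. Final stack is the convex hull in CCW order: (3, -9), (6, -3), (5, -1), (-1, 9), (-5, 8), (-6, 6), (-9, -8).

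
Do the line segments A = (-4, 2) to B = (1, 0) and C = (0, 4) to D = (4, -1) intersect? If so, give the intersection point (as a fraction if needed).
No (intersection of containing lines falls outside at least one segment)

Parametrize and solve: t = 28/17, s = 18/17. At least one of these is outside [0, 1], so the segments do not intersect.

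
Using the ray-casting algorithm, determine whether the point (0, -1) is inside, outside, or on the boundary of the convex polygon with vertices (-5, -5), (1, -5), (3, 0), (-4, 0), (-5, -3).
The point (0, -1) lies strictly inside the polygon

Cast a horizontal ray to the right from the query point and count how many polygon edges it crosses (each edge strictly once or zero times, handled with the usual half-open convention). 
Parity of crossings → odd ⇒ inside.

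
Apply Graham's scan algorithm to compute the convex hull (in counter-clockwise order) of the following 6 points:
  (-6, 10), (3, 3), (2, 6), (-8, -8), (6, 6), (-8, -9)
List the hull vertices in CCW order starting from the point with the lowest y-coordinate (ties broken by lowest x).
Hull (CCW) = [(-8, -9), (6, 6), (-6, 10), (-8, -8)]

Graham scan procedure:
  1. Find the pivot p₀ = point with lowest y (tie → lowest x): (-8, -9).
  2. Sort the remaining points by polar angle around p₀.
  3. Walk through sorted points, maintaining a stack; pop the top while the last three entries make a non-left turn (cross product ≤ 0).
  4. Final stack is the convex hull in CCW order: (-8, -9), (6, 6), (-6, 10), (-8, -8).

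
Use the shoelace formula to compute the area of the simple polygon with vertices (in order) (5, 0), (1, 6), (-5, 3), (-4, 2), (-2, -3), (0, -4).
Area = 109/2

Shoelace formula: Area = (1/2) |Σ_i (x_i · y_{i+1} − x_{i+1} · y_i)| (indices mod n). Compute each cross term:
  (5)(6) − (1)(0) = 30
  (1)(3) − (-5)(6) = 33
  (-5)(2) − (-4)(3) = 2
  (-4)(-3) − (-2)(2) = 16
  (-2)(-4) − (0)(-3) = 8
  (0)(0) − (5)(-4) = 20
Sum = 109, so (signed) Area = 109/2 = 109/2, |Area| = 109/2.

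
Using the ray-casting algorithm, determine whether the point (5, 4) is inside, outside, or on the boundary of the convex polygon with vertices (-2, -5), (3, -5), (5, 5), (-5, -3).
The point (5, 4) lies strictly outside the polygon

Cast a horizontal ray to the right from the query point and count how many polygon edges it crosses (each edge strictly once or zero times, handled with the usual half-open convention). 
Parity of crossings → even ⇒ outside.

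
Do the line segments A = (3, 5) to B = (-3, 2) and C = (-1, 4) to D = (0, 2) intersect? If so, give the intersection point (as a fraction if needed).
Yes; intersection at (-3/5, 16/5) (t = 3/5 on AB, s = 2/5 on CD)

Parametrize AB as A + t(B − A) = (3 + -6 t, 5 + -3 t) and CD as C + s(D − C) = (-1 + 1 s, 4 + -2 s). Solve the linear system for (t, s). Determinant = -15 ≠ 0, so a unique intersection of the containing lines exists. Solution: t = 3/5, s = 2/5 — both in [0, 1], so the segments cross. Intersection point: (-3/5, 16/5).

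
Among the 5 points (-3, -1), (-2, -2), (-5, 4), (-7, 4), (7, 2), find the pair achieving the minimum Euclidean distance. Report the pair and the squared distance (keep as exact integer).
Pair = ((-3, -1), (-2, -2)); squared distance = 2

Compute all C(5, 2) = 10 pairwise squared distances (x_i − x_j)² + (y_i − y_j)². The minimum is 2, attained by the pair ((-3, -1), (-2, -2)).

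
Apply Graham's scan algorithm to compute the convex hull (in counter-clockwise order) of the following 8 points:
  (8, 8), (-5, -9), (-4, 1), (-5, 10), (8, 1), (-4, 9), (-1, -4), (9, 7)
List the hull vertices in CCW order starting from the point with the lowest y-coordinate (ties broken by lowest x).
Hull (CCW) = [(-5, -9), (8, 1), (9, 7), (8, 8), (-5, 10)]

Graham scan procedure:
  1. Find the pivot p₀ = point with lowest y (tie → lowest x): (-5, -9).
  2. Sort the remaining points by polar angle around p₀.
  3. Walk through sorted points, maintaining a stack; pop the top while the last three entries make a non-left turn (cross product ≤ 0).
  4. Final stack is the convex hull in CCW order: (-5, -9), (8, 1), (9, 7), (8, 8), (-5, 10).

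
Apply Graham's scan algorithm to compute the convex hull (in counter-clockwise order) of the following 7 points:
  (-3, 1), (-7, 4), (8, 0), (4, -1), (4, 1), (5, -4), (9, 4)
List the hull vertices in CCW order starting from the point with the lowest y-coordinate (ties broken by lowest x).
Hull (CCW) = [(5, -4), (8, 0), (9, 4), (-7, 4), (-3, 1)]

Graham scan procedure:
  1. Find the pivot p₀ = point with lowest y (tie → lowest x): (5, -4).
  2. Sort the remaining points by polar angle around p₀.
  3. Walk through sorted points, maintaining a stack; pop the top while the last three entries make a non-left turn (cross product ≤ 0).
  4. Final stack is the convex hull in CCW order: (5, -4), (8, 0), (9, 4), (-7, 4), (-3, 1).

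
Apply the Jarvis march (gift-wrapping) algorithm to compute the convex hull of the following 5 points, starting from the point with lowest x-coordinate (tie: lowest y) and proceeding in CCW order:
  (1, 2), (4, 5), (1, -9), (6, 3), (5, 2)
Hull (CCW) = [(1, -9), (6, 3), (4, 5), (1, 2)]

Jarvis march: at each step, from the current hull vertex p, select the next vertex q as the point such that every other point lies strictly to the left of (or on) the directed line p → q. (Equivalently: for every other point r, the cross product (q − p) × (r − p) ≥ 0.)
Starting point (lowest x, tie lowest y): (1, -9). Wrap until returning to start. Resulting hull: (1, -9), (6, 3), (4, 5), (1, 2).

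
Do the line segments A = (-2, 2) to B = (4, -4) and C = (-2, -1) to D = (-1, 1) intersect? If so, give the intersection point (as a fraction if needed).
Yes; intersection at (-1, 1) (t = 1/6 on AB, s = 1 on CD)

Parametrize AB as A + t(B − A) = (-2 + 6 t, 2 + -6 t) and CD as C + s(D − C) = (-2 + 1 s, -1 + 2 s). Solve the linear system for (t, s). Determinant = -18 ≠ 0, so a unique intersection of the containing lines exists. Solution: t = 1/6, s = 1 — both in [0, 1], so the segments cross. Intersection point: (-1, 1).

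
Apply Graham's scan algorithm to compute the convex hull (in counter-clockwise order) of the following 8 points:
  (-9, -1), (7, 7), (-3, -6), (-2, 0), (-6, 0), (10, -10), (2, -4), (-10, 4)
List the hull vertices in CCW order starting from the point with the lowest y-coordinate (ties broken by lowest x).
Hull (CCW) = [(10, -10), (7, 7), (-10, 4), (-9, -1), (-3, -6)]

Graham scan procedure:
  1. Find the pivot p₀ = point with lowest y (tie → lowest x): (10, -10).
  2. Sort the remaining points by polar angle around p₀.
  3. Walk through sorted points, maintaining a stack; pop the top while the last three entries make a non-left turn (cross product ≤ 0).
  4. Final stack is the convex hull in CCW order: (10, -10), (7, 7), (-10, 4), (-9, -1), (-3, -6).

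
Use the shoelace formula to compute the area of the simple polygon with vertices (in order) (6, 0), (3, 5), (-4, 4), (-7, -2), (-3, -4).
Area = 72

Shoelace formula: Area = (1/2) |Σ_i (x_i · y_{i+1} − x_{i+1} · y_i)| (indices mod n). Compute each cross term:
  (6)(5) − (3)(0) = 30
  (3)(4) − (-4)(5) = 32
  (-4)(-2) − (-7)(4) = 36
  (-7)(-4) − (-3)(-2) = 22
  (-3)(0) − (6)(-4) = 24
Sum = 144, so (signed) Area = 144/2 = 72, |Area| = 72.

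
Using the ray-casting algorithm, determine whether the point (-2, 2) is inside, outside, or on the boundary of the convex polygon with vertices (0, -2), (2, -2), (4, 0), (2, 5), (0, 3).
The point (-2, 2) lies strictly outside the polygon

Cast a horizontal ray to the right from the query point and count how many polygon edges it crosses (each edge strictly once or zero times, handled with the usual half-open convention). 
Parity of crossings → even ⇒ outside.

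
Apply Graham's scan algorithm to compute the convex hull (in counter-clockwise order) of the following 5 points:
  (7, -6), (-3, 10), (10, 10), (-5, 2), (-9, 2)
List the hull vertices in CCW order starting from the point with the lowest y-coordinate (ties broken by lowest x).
Hull (CCW) = [(7, -6), (10, 10), (-3, 10), (-9, 2)]

Graham scan procedure:
  1. Find the pivot p₀ = point with lowest y (tie → lowest x): (7, -6).
  2. Sort the remaining points by polar angle around p₀.
  3. Walk through sorted points, maintaining a stack; pop the top while the last three entries make a non-left turn (cross product ≤ 0).
  4. Final stack is the convex hull in CCW order: (7, -6), (10, 10), (-3, 10), (-9, 2).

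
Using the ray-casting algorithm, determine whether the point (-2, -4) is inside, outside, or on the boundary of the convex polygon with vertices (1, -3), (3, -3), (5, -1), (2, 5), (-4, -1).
The point (-2, -4) lies strictly outside the polygon

Cast a horizontal ray to the right from the query point and count how many polygon edges it crosses (each edge strictly once or zero times, handled with the usual half-open convention). 
Parity of crossings → even ⇒ outside.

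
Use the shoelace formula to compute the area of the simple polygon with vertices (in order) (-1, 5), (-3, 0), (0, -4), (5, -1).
Area = 71/2

Shoelace formula: Area = (1/2) |Σ_i (x_i · y_{i+1} − x_{i+1} · y_i)| (indices mod n). Compute each cross term:
  (-1)(0) − (-3)(5) = 15
  (-3)(-4) − (0)(0) = 12
  (0)(-1) − (5)(-4) = 20
  (5)(5) − (-1)(-1) = 24
Sum = 71, so (signed) Area = 71/2 = 71/2, |Area| = 71/2.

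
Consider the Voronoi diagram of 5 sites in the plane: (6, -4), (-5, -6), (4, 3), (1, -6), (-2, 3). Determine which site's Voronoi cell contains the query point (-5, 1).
Nearest site = (-2, 3)

The Voronoi cell of site s contains exactly those query points closer to s than to any other site. Compute squared distances from q = (-5, 1) to each site:
  (-2 − -5)² + (3 − 1)² = 13
  (-5 − -5)² + (-6 − 1)² = 49
  (1 − -5)² + (-6 − 1)² = 85
  (4 − -5)² + (3 − 1)² = 85
  (6 − -5)² + (-4 − 1)² = 146
Minimum is attained by (-2, 3), so q lies in its Voronoi cell.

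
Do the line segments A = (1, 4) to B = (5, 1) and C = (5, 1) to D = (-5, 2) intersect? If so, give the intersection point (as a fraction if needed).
Yes; intersection at (5, 1) (t = 1 on AB, s = 0 on CD)

Parametrize AB as A + t(B − A) = (1 + 4 t, 4 + -3 t) and CD as C + s(D − C) = (5 + -10 s, 1 + 1 s). Solve the linear system for (t, s). Determinant = 26 ≠ 0, so a unique intersection of the containing lines exists. Solution: t = 1, s = 0 — both in [0, 1], so the segments cross. Intersection point: (5, 1).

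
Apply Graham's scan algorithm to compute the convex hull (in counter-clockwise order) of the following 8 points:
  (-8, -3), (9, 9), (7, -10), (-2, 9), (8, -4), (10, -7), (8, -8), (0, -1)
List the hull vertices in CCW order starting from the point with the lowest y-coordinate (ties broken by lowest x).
Hull (CCW) = [(7, -10), (10, -7), (9, 9), (-2, 9), (-8, -3)]

Graham scan procedure:
  1. Find the pivot p₀ = point with lowest y (tie → lowest x): (7, -10).
  2. Sort the remaining points by polar angle around p₀.
  3. Walk through sorted points, maintaining a stack; pop the top while the last three entries make a non-left turn (cross product ≤ 0).
  4. Final stack is the convex hull in CCW order: (7, -10), (10, -7), (9, 9), (-2, 9), (-8, -3).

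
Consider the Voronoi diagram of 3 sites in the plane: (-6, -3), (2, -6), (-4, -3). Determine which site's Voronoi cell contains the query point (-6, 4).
Nearest site = (-6, -3)

The Voronoi cell of site s contains exactly those query points closer to s than to any other site. Compute squared distances from q = (-6, 4) to each site:
  (-6 − -6)² + (-3 − 4)² = 49
  (-4 − -6)² + (-3 − 4)² = 53
  (2 − -6)² + (-6 − 4)² = 164
Minimum is attained by (-6, -3), so q lies in its Voronoi cell.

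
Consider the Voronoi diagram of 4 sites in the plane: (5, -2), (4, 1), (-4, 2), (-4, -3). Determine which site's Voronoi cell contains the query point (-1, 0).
Nearest site = (-4, 2)

The Voronoi cell of site s contains exactly those query points closer to s than to any other site. Compute squared distances from q = (-1, 0) to each site:
  (-4 − -1)² + (2 − 0)² = 13
  (-4 − -1)² + (-3 − 0)² = 18
  (4 − -1)² + (1 − 0)² = 26
  (5 − -1)² + (-2 − 0)² = 40
Minimum is attained by (-4, 2), so q lies in its Voronoi cell.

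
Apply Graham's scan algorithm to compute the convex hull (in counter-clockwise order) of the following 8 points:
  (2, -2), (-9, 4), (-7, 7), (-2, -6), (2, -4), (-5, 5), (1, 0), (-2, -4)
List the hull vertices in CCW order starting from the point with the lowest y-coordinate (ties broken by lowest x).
Hull (CCW) = [(-2, -6), (2, -4), (2, -2), (1, 0), (-7, 7), (-9, 4)]

Graham scan procedure:
  1. Find the pivot p₀ = point with lowest y (tie → lowest x): (-2, -6).
  2. Sort the remaining points by polar angle around p₀.
  3. Walk through sorted points, maintaining a stack; pop the top while the last three entries make a non-left turn (cross product ≤ 0).
  4. Final stack is the convex hull in CCW order: (-2, -6), (2, -4), (2, -2), (1, 0), (-7, 7), (-9, 4).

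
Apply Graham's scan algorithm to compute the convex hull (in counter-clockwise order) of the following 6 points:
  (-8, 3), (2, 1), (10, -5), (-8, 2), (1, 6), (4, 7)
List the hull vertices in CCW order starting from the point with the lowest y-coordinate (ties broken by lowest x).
Hull (CCW) = [(10, -5), (4, 7), (-8, 3), (-8, 2)]

Graham scan procedure:
  1. Find the pivot p₀ = point with lowest y (tie → lowest x): (10, -5).
  2. Sort the remaining points by polar angle around p₀.
  3. Walk through sorted points, maintaining a stack; pop the top while the last three entries make a non-left turn (cross product ≤ 0).
  4. Final stack is the convex hull in CCW order: (10, -5), (4, 7), (-8, 3), (-8, 2).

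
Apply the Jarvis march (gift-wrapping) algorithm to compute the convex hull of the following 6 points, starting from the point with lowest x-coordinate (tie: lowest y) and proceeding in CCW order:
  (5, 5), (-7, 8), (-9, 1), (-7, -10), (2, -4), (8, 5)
Hull (CCW) = [(-9, 1), (-7, -10), (2, -4), (8, 5), (-7, 8)]

Jarvis march: at each step, from the current hull vertex p, select the next vertex q as the point such that every other point lies strictly to the left of (or on) the directed line p → q. (Equivalently: for every other point r, the cross product (q − p) × (r − p) ≥ 0.)
Starting point (lowest x, tie lowest y): (-9, 1). Wrap until returning to start. Resulting hull: (-9, 1), (-7, -10), (2, -4), (8, 5), (-7, 8).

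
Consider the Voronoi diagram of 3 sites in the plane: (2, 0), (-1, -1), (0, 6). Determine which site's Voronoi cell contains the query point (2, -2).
Nearest site = (2, 0)

The Voronoi cell of site s contains exactly those query points closer to s than to any other site. Compute squared distances from q = (2, -2) to each site:
  (2 − 2)² + (0 − -2)² = 4
  (-1 − 2)² + (-1 − -2)² = 10
  (0 − 2)² + (6 − -2)² = 68
Minimum is attained by (2, 0), so q lies in its Voronoi cell.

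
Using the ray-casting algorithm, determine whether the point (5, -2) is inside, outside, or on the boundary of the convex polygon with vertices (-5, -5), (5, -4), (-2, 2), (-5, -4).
The point (5, -2) lies strictly outside the polygon

Cast a horizontal ray to the right from the query point and count how many polygon edges it crosses (each edge strictly once or zero times, handled with the usual half-open convention). 
Parity of crossings → even ⇒ outside.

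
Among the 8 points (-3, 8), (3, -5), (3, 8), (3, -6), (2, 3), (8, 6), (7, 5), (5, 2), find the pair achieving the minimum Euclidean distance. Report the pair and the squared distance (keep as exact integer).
Pair = ((3, -5), (3, -6)); squared distance = 1

Compute all C(8, 2) = 28 pairwise squared distances (x_i − x_j)² + (y_i − y_j)². The minimum is 1, attained by the pair ((3, -5), (3, -6)).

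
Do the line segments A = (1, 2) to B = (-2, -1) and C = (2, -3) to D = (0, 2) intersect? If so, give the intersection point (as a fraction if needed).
Yes; intersection at (2/7, 9/7) (t = 5/21 on AB, s = 6/7 on CD)

Parametrize AB as A + t(B − A) = (1 + -3 t, 2 + -3 t) and CD as C + s(D − C) = (2 + -2 s, -3 + 5 s). Solve the linear system for (t, s). Determinant = 21 ≠ 0, so a unique intersection of the containing lines exists. Solution: t = 5/21, s = 6/7 — both in [0, 1], so the segments cross. Intersection point: (2/7, 9/7).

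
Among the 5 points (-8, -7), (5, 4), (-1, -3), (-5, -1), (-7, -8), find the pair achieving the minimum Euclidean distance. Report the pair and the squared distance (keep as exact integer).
Pair = ((-8, -7), (-7, -8)); squared distance = 2

Compute all C(5, 2) = 10 pairwise squared distances (x_i − x_j)² + (y_i − y_j)². The minimum is 2, attained by the pair ((-8, -7), (-7, -8)).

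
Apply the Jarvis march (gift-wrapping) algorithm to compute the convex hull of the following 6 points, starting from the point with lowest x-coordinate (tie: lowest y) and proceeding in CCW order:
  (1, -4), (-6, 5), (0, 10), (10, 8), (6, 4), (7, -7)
Hull (CCW) = [(-6, 5), (1, -4), (7, -7), (10, 8), (0, 10)]

Jarvis march: at each step, from the current hull vertex p, select the next vertex q as the point such that every other point lies strictly to the left of (or on) the directed line p → q. (Equivalently: for every other point r, the cross product (q − p) × (r − p) ≥ 0.)
Starting point (lowest x, tie lowest y): (-6, 5). Wrap until returning to start. Resulting hull: (-6, 5), (1, -4), (7, -7), (10, 8), (0, 10).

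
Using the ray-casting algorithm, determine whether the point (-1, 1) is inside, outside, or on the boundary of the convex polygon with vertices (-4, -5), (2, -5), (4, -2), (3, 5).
The point (-1, 1) lies strictly outside the polygon

Cast a horizontal ray to the right from the query point and count how many polygon edges it crosses (each edge strictly once or zero times, handled with the usual half-open convention). 
Parity of crossings → even ⇒ outside.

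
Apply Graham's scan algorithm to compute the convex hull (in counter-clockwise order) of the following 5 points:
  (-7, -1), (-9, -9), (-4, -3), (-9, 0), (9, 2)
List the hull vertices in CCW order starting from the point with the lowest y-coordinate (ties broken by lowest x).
Hull (CCW) = [(-9, -9), (9, 2), (-9, 0)]

Graham scan procedure:
  1. Find the pivot p₀ = point with lowest y (tie → lowest x): (-9, -9).
  2. Sort the remaining points by polar angle around p₀.
  3. Walk through sorted points, maintaining a stack; pop the top while the last three entries make a non-left turn (cross product ≤ 0).
  4. Final stack is the convex hull in CCW order: (-9, -9), (9, 2), (-9, 0).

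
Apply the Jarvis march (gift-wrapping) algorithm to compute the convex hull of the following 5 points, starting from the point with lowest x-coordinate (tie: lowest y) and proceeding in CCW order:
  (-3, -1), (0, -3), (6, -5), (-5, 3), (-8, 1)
Hull (CCW) = [(-8, 1), (0, -3), (6, -5), (-5, 3)]

Jarvis march: at each step, from the current hull vertex p, select the next vertex q as the point such that every other point lies strictly to the left of (or on) the directed line p → q. (Equivalently: for every other point r, the cross product (q − p) × (r − p) ≥ 0.)
Starting point (lowest x, tie lowest y): (-8, 1). Wrap until returning to start. Resulting hull: (-8, 1), (0, -3), (6, -5), (-5, 3).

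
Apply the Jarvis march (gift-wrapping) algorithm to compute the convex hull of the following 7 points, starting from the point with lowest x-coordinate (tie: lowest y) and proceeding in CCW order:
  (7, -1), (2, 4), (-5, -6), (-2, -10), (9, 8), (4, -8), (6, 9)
Hull (CCW) = [(-5, -6), (-2, -10), (4, -8), (7, -1), (9, 8), (6, 9), (2, 4)]

Jarvis march: at each step, from the current hull vertex p, select the next vertex q as the point such that every other point lies strictly to the left of (or on) the directed line p → q. (Equivalently: for every other point r, the cross product (q − p) × (r − p) ≥ 0.)
Starting point (lowest x, tie lowest y): (-5, -6). Wrap until returning to start. Resulting hull: (-5, -6), (-2, -10), (4, -8), (7, -1), (9, 8), (6, 9), (2, 4).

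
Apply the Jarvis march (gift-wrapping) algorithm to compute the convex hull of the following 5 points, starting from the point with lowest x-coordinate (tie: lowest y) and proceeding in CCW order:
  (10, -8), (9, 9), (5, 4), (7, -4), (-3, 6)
Hull (CCW) = [(-3, 6), (10, -8), (9, 9)]

Jarvis march: at each step, from the current hull vertex p, select the next vertex q as the point such that every other point lies strictly to the left of (or on) the directed line p → q. (Equivalently: for every other point r, the cross product (q − p) × (r − p) ≥ 0.)
Starting point (lowest x, tie lowest y): (-3, 6). Wrap until returning to start. Resulting hull: (-3, 6), (10, -8), (9, 9).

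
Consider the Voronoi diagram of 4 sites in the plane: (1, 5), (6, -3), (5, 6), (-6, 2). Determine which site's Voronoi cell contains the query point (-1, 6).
Nearest site = (1, 5)

The Voronoi cell of site s contains exactly those query points closer to s than to any other site. Compute squared distances from q = (-1, 6) to each site:
  (1 − -1)² + (5 − 6)² = 5
  (5 − -1)² + (6 − 6)² = 36
  (-6 − -1)² + (2 − 6)² = 41
  (6 − -1)² + (-3 − 6)² = 130
Minimum is attained by (1, 5), so q lies in its Voronoi cell.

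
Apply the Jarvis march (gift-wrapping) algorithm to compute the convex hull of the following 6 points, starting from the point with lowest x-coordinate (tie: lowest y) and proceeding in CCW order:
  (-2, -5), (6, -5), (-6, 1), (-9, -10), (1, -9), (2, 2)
Hull (CCW) = [(-9, -10), (1, -9), (6, -5), (2, 2), (-6, 1)]

Jarvis march: at each step, from the current hull vertex p, select the next vertex q as the point such that every other point lies strictly to the left of (or on) the directed line p → q. (Equivalently: for every other point r, the cross product (q − p) × (r − p) ≥ 0.)
Starting point (lowest x, tie lowest y): (-9, -10). Wrap until returning to start. Resulting hull: (-9, -10), (1, -9), (6, -5), (2, 2), (-6, 1).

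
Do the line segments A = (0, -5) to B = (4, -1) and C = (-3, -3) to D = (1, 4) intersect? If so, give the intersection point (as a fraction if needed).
No (intersection of containing lines falls outside at least one segment)

Parametrize and solve: t = -29/12, s = -5/3. At least one of these is outside [0, 1], so the segments do not intersect.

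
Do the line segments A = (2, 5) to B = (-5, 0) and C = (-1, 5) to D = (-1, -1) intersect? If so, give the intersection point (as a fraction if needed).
Yes; intersection at (-1, 20/7) (t = 3/7 on AB, s = 5/14 on CD)

Parametrize AB as A + t(B − A) = (2 + -7 t, 5 + -5 t) and CD as C + s(D − C) = (-1 + 0 s, 5 + -6 s). Solve the linear system for (t, s). Determinant = -42 ≠ 0, so a unique intersection of the containing lines exists. Solution: t = 3/7, s = 5/14 — both in [0, 1], so the segments cross. Intersection point: (-1, 20/7).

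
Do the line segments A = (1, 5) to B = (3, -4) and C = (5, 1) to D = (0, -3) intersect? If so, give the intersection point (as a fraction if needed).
Yes; intersection at (125/53, -59/53) (t = 36/53 on AB, s = 28/53 on CD)

Parametrize AB as A + t(B − A) = (1 + 2 t, 5 + -9 t) and CD as C + s(D − C) = (5 + -5 s, 1 + -4 s). Solve the linear system for (t, s). Determinant = 53 ≠ 0, so a unique intersection of the containing lines exists. Solution: t = 36/53, s = 28/53 — both in [0, 1], so the segments cross. Intersection point: (125/53, -59/53).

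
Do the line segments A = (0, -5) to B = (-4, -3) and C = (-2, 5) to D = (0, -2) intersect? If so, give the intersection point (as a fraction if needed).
No (intersection of containing lines falls outside at least one segment)

Parametrize and solve: t = -1/4, s = 3/2. At least one of these is outside [0, 1], so the segments do not intersect.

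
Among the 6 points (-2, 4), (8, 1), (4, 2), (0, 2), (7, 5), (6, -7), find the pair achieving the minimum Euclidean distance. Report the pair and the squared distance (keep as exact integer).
Pair = ((-2, 4), (0, 2)); squared distance = 8

Compute all C(6, 2) = 15 pairwise squared distances (x_i − x_j)² + (y_i − y_j)². The minimum is 8, attained by the pair ((-2, 4), (0, 2)).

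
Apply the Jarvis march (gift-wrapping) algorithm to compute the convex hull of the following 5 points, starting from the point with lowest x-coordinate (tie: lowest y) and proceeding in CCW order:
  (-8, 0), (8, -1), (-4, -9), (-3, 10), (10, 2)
Hull (CCW) = [(-8, 0), (-4, -9), (8, -1), (10, 2), (-3, 10)]

Jarvis march: at each step, from the current hull vertex p, select the next vertex q as the point such that every other point lies strictly to the left of (or on) the directed line p → q. (Equivalently: for every other point r, the cross product (q − p) × (r − p) ≥ 0.)
Starting point (lowest x, tie lowest y): (-8, 0). Wrap until returning to start. Resulting hull: (-8, 0), (-4, -9), (8, -1), (10, 2), (-3, 10).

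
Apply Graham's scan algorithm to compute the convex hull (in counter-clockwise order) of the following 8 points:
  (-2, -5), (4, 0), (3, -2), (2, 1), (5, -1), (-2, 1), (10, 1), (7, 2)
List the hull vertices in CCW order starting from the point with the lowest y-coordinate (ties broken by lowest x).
Hull (CCW) = [(-2, -5), (10, 1), (7, 2), (-2, 1)]

Graham scan procedure:
  1. Find the pivot p₀ = point with lowest y (tie → lowest x): (-2, -5).
  2. Sort the remaining points by polar angle around p₀.
  3. Walk through sorted points, maintaining a stack; pop the top while the last three entries make a non-left turn (cross product ≤ 0).
  4. Final stack is the convex hull in CCW order: (-2, -5), (10, 1), (7, 2), (-2, 1).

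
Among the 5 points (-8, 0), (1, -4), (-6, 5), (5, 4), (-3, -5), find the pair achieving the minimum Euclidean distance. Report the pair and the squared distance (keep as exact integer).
Pair = ((1, -4), (-3, -5)); squared distance = 17

Compute all C(5, 2) = 10 pairwise squared distances (x_i − x_j)² + (y_i − y_j)². The minimum is 17, attained by the pair ((1, -4), (-3, -5)).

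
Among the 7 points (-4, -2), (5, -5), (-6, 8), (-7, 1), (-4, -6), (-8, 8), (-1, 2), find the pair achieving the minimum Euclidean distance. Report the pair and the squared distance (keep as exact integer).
Pair = ((-6, 8), (-8, 8)); squared distance = 4

Compute all C(7, 2) = 21 pairwise squared distances (x_i − x_j)² + (y_i − y_j)². The minimum is 4, attained by the pair ((-6, 8), (-8, 8)).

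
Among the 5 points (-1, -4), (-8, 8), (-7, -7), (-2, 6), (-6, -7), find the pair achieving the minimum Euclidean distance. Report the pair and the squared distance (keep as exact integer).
Pair = ((-7, -7), (-6, -7)); squared distance = 1

Compute all C(5, 2) = 10 pairwise squared distances (x_i − x_j)² + (y_i − y_j)². The minimum is 1, attained by the pair ((-7, -7), (-6, -7)).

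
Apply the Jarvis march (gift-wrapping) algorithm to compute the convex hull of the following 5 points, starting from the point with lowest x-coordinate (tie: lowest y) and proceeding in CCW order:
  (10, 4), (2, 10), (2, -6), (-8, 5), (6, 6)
Hull (CCW) = [(-8, 5), (2, -6), (10, 4), (2, 10)]

Jarvis march: at each step, from the current hull vertex p, select the next vertex q as the point such that every other point lies strictly to the left of (or on) the directed line p → q. (Equivalently: for every other point r, the cross product (q − p) × (r − p) ≥ 0.)
Starting point (lowest x, tie lowest y): (-8, 5). Wrap until returning to start. Resulting hull: (-8, 5), (2, -6), (10, 4), (2, 10).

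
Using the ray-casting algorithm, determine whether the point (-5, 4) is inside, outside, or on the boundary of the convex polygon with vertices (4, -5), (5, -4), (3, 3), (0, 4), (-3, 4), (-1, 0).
The point (-5, 4) lies strictly outside the polygon

Cast a horizontal ray to the right from the query point and count how many polygon edges it crosses (each edge strictly once or zero times, handled with the usual half-open convention). 
Parity of crossings → even ⇒ outside.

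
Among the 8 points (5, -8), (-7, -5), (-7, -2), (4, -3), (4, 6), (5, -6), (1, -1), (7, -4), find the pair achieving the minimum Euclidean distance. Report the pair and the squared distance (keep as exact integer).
Pair = ((5, -8), (5, -6)); squared distance = 4

Compute all C(8, 2) = 28 pairwise squared distances (x_i − x_j)² + (y_i − y_j)². The minimum is 4, attained by the pair ((5, -8), (5, -6)).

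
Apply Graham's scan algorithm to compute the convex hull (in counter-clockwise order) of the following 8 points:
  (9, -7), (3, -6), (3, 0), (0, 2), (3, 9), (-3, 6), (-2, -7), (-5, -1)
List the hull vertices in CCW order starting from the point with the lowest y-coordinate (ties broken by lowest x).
Hull (CCW) = [(-2, -7), (9, -7), (3, 9), (-3, 6), (-5, -1)]

Graham scan procedure:
  1. Find the pivot p₀ = point with lowest y (tie → lowest x): (-2, -7).
  2. Sort the remaining points by polar angle around p₀.
  3. Walk through sorted points, maintaining a stack; pop the top while the last three entries make a non-left turn (cross product ≤ 0).
  4. Final stack is the convex hull in CCW order: (-2, -7), (9, -7), (3, 9), (-3, 6), (-5, -1).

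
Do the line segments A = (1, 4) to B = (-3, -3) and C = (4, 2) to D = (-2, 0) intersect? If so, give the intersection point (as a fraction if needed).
Yes; intersection at (-19/17, 5/17) (t = 9/17 on AB, s = 29/34 on CD)

Parametrize AB as A + t(B − A) = (1 + -4 t, 4 + -7 t) and CD as C + s(D − C) = (4 + -6 s, 2 + -2 s). Solve the linear system for (t, s). Determinant = 34 ≠ 0, so a unique intersection of the containing lines exists. Solution: t = 9/17, s = 29/34 — both in [0, 1], so the segments cross. Intersection point: (-19/17, 5/17).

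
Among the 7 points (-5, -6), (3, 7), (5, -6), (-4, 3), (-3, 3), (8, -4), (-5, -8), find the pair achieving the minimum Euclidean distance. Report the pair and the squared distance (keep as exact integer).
Pair = ((-4, 3), (-3, 3)); squared distance = 1

Compute all C(7, 2) = 21 pairwise squared distances (x_i − x_j)² + (y_i − y_j)². The minimum is 1, attained by the pair ((-4, 3), (-3, 3)).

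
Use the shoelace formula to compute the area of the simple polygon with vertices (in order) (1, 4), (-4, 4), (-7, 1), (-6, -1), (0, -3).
Area = 39

Shoelace formula: Area = (1/2) |Σ_i (x_i · y_{i+1} − x_{i+1} · y_i)| (indices mod n). Compute each cross term:
  (1)(4) − (-4)(4) = 20
  (-4)(1) − (-7)(4) = 24
  (-7)(-1) − (-6)(1) = 13
  (-6)(-3) − (0)(-1) = 18
  (0)(4) − (1)(-3) = 3
Sum = 78, so (signed) Area = 78/2 = 39, |Area| = 39.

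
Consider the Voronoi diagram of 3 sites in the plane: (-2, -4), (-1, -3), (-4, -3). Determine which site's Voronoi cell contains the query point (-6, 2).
Nearest site = (-4, -3)

The Voronoi cell of site s contains exactly those query points closer to s than to any other site. Compute squared distances from q = (-6, 2) to each site:
  (-4 − -6)² + (-3 − 2)² = 29
  (-1 − -6)² + (-3 − 2)² = 50
  (-2 − -6)² + (-4 − 2)² = 52
Minimum is attained by (-4, -3), so q lies in its Voronoi cell.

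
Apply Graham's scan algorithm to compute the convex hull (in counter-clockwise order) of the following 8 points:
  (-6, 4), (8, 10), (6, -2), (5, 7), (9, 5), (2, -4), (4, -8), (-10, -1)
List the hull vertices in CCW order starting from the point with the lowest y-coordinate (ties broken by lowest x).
Hull (CCW) = [(4, -8), (9, 5), (8, 10), (-6, 4), (-10, -1)]

Graham scan procedure:
  1. Find the pivot p₀ = point with lowest y (tie → lowest x): (4, -8).
  2. Sort the remaining points by polar angle around p₀.
  3. Walk through sorted points, maintaining a stack; pop the top while the last three entries make a non-left turn (cross product ≤ 0).
  4. Final stack is the convex hull in CCW order: (4, -8), (9, 5), (8, 10), (-6, 4), (-10, -1).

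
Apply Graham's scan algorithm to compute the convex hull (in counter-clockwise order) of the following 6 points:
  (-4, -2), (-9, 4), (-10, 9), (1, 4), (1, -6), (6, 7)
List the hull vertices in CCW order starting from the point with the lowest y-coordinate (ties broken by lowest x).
Hull (CCW) = [(1, -6), (6, 7), (-10, 9), (-9, 4), (-4, -2)]

Graham scan procedure:
  1. Find the pivot p₀ = point with lowest y (tie → lowest x): (1, -6).
  2. Sort the remaining points by polar angle around p₀.
  3. Walk through sorted points, maintaining a stack; pop the top while the last three entries make a non-left turn (cross product ≤ 0).
  4. Final stack is the convex hull in CCW order: (1, -6), (6, 7), (-10, 9), (-9, 4), (-4, -2).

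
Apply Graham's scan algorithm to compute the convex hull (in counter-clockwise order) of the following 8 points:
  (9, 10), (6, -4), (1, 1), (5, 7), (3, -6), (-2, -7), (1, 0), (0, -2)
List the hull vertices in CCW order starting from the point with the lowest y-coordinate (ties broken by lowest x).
Hull (CCW) = [(-2, -7), (3, -6), (6, -4), (9, 10), (5, 7), (1, 1)]

Graham scan procedure:
  1. Find the pivot p₀ = point with lowest y (tie → lowest x): (-2, -7).
  2. Sort the remaining points by polar angle around p₀.
  3. Walk through sorted points, maintaining a stack; pop the top while the last three entries make a non-left turn (cross product ≤ 0).
  4. Final stack is the convex hull in CCW order: (-2, -7), (3, -6), (6, -4), (9, 10), (5, 7), (1, 1).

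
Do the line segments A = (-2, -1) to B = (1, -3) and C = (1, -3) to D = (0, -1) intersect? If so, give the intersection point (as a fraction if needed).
Yes; intersection at (1, -3) (t = 1 on AB, s = 0 on CD)

Parametrize AB as A + t(B − A) = (-2 + 3 t, -1 + -2 t) and CD as C + s(D − C) = (1 + -1 s, -3 + 2 s). Solve the linear system for (t, s). Determinant = -4 ≠ 0, so a unique intersection of the containing lines exists. Solution: t = 1, s = 0 — both in [0, 1], so the segments cross. Intersection point: (1, -3).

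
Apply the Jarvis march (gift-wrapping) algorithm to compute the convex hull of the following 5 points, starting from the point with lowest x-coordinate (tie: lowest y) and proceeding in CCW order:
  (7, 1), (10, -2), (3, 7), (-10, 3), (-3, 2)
Hull (CCW) = [(-10, 3), (10, -2), (3, 7)]

Jarvis march: at each step, from the current hull vertex p, select the next vertex q as the point such that every other point lies strictly to the left of (or on) the directed line p → q. (Equivalently: for every other point r, the cross product (q − p) × (r − p) ≥ 0.)
Starting point (lowest x, tie lowest y): (-10, 3). Wrap until returning to start. Resulting hull: (-10, 3), (10, -2), (3, 7).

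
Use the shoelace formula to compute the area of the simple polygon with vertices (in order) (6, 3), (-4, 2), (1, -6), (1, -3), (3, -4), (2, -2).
Area = 37

Shoelace formula: Area = (1/2) |Σ_i (x_i · y_{i+1} − x_{i+1} · y_i)| (indices mod n). Compute each cross term:
  (6)(2) − (-4)(3) = 24
  (-4)(-6) − (1)(2) = 22
  (1)(-3) − (1)(-6) = 3
  (1)(-4) − (3)(-3) = 5
  (3)(-2) − (2)(-4) = 2
  (2)(3) − (6)(-2) = 18
Sum = 74, so (signed) Area = 74/2 = 37, |Area| = 37.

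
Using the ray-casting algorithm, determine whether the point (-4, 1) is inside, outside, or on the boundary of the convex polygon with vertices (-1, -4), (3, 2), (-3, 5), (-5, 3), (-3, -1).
The point (-4, 1) lies on the polygon boundary

Boundary check: the query satisfies the collinearity and bounding-box conditions for some polygon edge, so it lies exactly on the boundary.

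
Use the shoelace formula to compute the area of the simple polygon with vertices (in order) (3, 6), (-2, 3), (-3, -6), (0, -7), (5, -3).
Area = 137/2

Shoelace formula: Area = (1/2) |Σ_i (x_i · y_{i+1} − x_{i+1} · y_i)| (indices mod n). Compute each cross term:
  (3)(3) − (-2)(6) = 21
  (-2)(-6) − (-3)(3) = 21
  (-3)(-7) − (0)(-6) = 21
  (0)(-3) − (5)(-7) = 35
  (5)(6) − (3)(-3) = 39
Sum = 137, so (signed) Area = 137/2 = 137/2, |Area| = 137/2.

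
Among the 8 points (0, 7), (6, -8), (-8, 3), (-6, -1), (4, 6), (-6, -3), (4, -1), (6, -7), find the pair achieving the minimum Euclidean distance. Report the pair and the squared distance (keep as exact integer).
Pair = ((6, -8), (6, -7)); squared distance = 1

Compute all C(8, 2) = 28 pairwise squared distances (x_i − x_j)² + (y_i − y_j)². The minimum is 1, attained by the pair ((6, -8), (6, -7)).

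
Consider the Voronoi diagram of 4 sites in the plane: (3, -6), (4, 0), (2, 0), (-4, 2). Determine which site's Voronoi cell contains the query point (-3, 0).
Nearest site = (-4, 2)

The Voronoi cell of site s contains exactly those query points closer to s than to any other site. Compute squared distances from q = (-3, 0) to each site:
  (-4 − -3)² + (2 − 0)² = 5
  (2 − -3)² + (0 − 0)² = 25
  (4 − -3)² + (0 − 0)² = 49
  (3 − -3)² + (-6 − 0)² = 72
Minimum is attained by (-4, 2), so q lies in its Voronoi cell.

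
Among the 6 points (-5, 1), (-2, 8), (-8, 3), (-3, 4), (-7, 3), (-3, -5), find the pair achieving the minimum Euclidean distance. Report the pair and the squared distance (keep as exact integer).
Pair = ((-8, 3), (-7, 3)); squared distance = 1

Compute all C(6, 2) = 15 pairwise squared distances (x_i − x_j)² + (y_i − y_j)². The minimum is 1, attained by the pair ((-8, 3), (-7, 3)).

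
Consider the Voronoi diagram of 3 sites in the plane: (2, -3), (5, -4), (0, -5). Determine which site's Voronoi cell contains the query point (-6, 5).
Nearest site = (2, -3)

The Voronoi cell of site s contains exactly those query points closer to s than to any other site. Compute squared distances from q = (-6, 5) to each site:
  (2 − -6)² + (-3 − 5)² = 128
  (0 − -6)² + (-5 − 5)² = 136
  (5 − -6)² + (-4 − 5)² = 202
Minimum is attained by (2, -3), so q lies in its Voronoi cell.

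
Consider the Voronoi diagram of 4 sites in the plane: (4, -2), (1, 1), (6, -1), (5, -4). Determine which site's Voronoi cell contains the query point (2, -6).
Nearest site = (5, -4)

The Voronoi cell of site s contains exactly those query points closer to s than to any other site. Compute squared distances from q = (2, -6) to each site:
  (5 − 2)² + (-4 − -6)² = 13
  (4 − 2)² + (-2 − -6)² = 20
  (6 − 2)² + (-1 − -6)² = 41
  (1 − 2)² + (1 − -6)² = 50
Minimum is attained by (5, -4), so q lies in its Voronoi cell.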